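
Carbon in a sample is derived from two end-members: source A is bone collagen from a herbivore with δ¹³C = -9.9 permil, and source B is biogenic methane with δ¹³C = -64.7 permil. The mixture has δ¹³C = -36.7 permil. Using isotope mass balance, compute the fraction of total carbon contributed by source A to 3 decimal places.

0.511

δ_mix = f_A·δ_A + (1 − f_A)·δ_B  ⇒  f_A = (δ_mix − δ_B)/(δ_A − δ_B)
f_A = (-36.7 − (-64.7)) / (-9.9 − (-64.7))
f_A = 28.0 / 54.8 = 0.5109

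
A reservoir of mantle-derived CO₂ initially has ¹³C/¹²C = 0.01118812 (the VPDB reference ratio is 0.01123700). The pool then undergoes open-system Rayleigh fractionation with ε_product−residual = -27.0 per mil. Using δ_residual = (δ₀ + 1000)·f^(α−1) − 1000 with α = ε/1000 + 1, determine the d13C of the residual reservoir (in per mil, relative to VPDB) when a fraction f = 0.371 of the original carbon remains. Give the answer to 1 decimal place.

22.7 per mil

δ₀ = (0.01118812/0.01123700 − 1)×1000 = (0.995650 − 1)×1000 = -4.350 per mil
α − 1 = ε/1000 = -0.0270
f^(α−1) = 0.371^(-0.0270) = 1.027134
δ_res = (-4.350 + 1000) × 1.027134 − 1000 = 1022.666 − 1000 = 22.67 per mil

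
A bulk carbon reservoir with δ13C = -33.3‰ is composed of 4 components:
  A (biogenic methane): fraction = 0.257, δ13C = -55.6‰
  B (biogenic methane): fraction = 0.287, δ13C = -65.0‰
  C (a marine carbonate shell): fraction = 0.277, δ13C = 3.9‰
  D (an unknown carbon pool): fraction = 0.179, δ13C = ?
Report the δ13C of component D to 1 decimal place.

Isotope mass balance: δ_bulk = Σ fᵢ·δᵢ.
-33.3 = 0.257×(-55.6) + 0.287×(-65.0) + 0.277×(3.9) + 0.179×δ_D
0.179·δ_D = -33.3 − (-31.864) = -1.436
δ_D = -1.436 / 0.179 = -8.02‰

-8.0‰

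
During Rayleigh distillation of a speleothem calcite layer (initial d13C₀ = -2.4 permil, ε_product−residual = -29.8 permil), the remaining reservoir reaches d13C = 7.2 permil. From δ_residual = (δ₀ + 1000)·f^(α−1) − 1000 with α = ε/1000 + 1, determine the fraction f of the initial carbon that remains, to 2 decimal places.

α − 1 = ε/1000 = -0.0298
(δ_res + 1000)/(δ₀ + 1000) = (7.2 + 1000)/(-2.4 + 1000) = 1007.2/997.6 = 1.009623
f = 1.009623^(1/-0.0298) = exp(ln(1.009623)/-0.0298) = exp(0.00958/-0.0298)
f = exp(-0.3214) = 0.7251

0.73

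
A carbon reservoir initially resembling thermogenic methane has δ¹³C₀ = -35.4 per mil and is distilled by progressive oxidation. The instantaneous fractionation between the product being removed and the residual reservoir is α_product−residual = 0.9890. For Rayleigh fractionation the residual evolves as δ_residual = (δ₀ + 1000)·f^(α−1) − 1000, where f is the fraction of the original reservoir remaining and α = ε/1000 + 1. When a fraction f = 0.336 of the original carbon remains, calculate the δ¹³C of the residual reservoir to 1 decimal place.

-23.8 per mil

Rayleigh residual: δ_res = (δ₀ + 1000)·f^(α−1) − 1000
α − 1 = -0.01100
f^(α−1) = 0.336^(-0.01100) = 1.012069
δ_res = (-35.4 + 1000) × 1.012069 − 1000 = 976.242 − 1000 = -23.76 per mil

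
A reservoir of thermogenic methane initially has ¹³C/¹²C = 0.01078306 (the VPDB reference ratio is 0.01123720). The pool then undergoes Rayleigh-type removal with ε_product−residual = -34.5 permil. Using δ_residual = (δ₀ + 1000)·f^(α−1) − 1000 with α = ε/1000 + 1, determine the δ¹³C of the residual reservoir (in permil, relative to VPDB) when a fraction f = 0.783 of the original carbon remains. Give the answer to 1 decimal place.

-32.3 permil

δ₀ = (0.01078306/0.01123720 − 1)×1000 = (0.959586 − 1)×1000 = -40.414 permil
α − 1 = ε/1000 = -0.0345
f^(α−1) = 0.783^(-0.0345) = 1.008475
δ_res = (-40.414 + 1000) × 1.008475 − 1000 = 967.719 − 1000 = -32.28 permil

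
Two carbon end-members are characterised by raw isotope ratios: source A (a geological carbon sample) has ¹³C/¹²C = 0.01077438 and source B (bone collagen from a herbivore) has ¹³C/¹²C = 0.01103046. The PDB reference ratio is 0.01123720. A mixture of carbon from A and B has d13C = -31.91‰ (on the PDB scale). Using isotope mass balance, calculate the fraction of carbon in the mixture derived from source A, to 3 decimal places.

δ_A = (0.01077438/0.01123720 − 1)×1000 = (0.958814 − 1)×1000 = -41.186‰
δ_B = (0.01103046/0.01123720 − 1)×1000 = (0.981602 − 1)×1000 = -18.398‰
f_A = (δ_mix − δ_B)/(δ_A − δ_B) = (-31.91 − (-18.398))/(-41.186 − (-18.398))
f_A = -13.512 / -22.789 = 0.5929

0.593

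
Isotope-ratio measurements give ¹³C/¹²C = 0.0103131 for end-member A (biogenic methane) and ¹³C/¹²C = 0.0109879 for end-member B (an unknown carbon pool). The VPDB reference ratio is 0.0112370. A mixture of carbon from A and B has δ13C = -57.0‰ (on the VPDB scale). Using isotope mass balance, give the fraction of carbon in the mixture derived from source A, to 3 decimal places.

0.580

δ_A = (0.0103131/0.0112370 − 1)×1000 = (0.917781 − 1)×1000 = -82.219‰
δ_B = (0.0109879/0.0112370 − 1)×1000 = (0.977832 − 1)×1000 = -22.168‰
f_A = (δ_mix − δ_B)/(δ_A − δ_B) = (-57.0 − (-22.168))/(-82.219 − (-22.168))
f_A = -34.832 / -60.052 = 0.5800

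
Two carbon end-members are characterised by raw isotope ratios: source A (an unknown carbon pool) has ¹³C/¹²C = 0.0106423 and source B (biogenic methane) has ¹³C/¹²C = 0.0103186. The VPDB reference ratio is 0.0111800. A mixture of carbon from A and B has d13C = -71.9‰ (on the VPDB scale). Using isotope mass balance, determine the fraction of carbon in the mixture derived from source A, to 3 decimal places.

0.178

δ_A = (0.0106423/0.0111800 − 1)×1000 = (0.951905 − 1)×1000 = -48.095‰
δ_B = (0.0103186/0.0111800 − 1)×1000 = (0.922952 − 1)×1000 = -77.048‰
f_A = (δ_mix − δ_B)/(δ_A − δ_B) = (-71.9 − (-77.048))/(-48.095 − (-77.048))
f_A = 5.148 / 28.953 = 0.1778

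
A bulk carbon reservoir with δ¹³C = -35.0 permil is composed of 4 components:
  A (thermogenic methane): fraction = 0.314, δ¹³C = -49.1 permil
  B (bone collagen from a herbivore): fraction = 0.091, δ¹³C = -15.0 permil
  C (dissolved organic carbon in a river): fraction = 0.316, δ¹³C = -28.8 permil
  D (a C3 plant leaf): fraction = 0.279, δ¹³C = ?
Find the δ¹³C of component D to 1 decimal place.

-32.7 permil

Isotope mass balance: δ_bulk = Σ fᵢ·δᵢ.
-35.0 = 0.314×(-49.1) + 0.091×(-15.0) + 0.316×(-28.8) + 0.279×δ_D
0.279·δ_D = -35.0 − (-25.883) = -9.117
δ_D = -9.117 / 0.279 = -32.68 permil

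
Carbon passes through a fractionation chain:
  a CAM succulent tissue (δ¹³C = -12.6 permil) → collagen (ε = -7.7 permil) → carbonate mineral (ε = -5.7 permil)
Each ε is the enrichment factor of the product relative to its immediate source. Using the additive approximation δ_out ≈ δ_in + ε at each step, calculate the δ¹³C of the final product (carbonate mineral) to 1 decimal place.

-26.0 permil

step 1: δ ≈ -12.6 + (-7.7) = -20.3 permil
step 2: δ ≈ -20.3 + (-5.7) = -26.0 permil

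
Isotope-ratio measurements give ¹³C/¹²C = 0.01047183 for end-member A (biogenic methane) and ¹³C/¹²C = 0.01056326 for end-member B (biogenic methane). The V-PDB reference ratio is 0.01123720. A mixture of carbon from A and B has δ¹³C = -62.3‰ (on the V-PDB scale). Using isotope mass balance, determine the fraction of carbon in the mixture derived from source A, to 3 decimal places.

0.286

δ_A = (0.01047183/0.01123720 − 1)×1000 = (0.931890 − 1)×1000 = -68.110‰
δ_B = (0.01056326/0.01123720 − 1)×1000 = (0.940026 − 1)×1000 = -59.974‰
f_A = (δ_mix − δ_B)/(δ_A − δ_B) = (-62.3 − (-59.974))/(-68.110 − (-59.974))
f_A = -2.326 / -8.136 = 0.2859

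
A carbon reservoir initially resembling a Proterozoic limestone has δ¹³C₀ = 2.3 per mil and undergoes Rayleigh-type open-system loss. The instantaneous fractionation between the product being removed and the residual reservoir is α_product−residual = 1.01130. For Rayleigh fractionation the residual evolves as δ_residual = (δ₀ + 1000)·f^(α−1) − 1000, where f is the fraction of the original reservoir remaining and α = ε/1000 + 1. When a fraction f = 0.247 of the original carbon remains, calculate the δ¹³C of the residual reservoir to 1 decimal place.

Rayleigh residual: δ_res = (δ₀ + 1000)·f^(α−1) − 1000
α − 1 = 0.01130
f^(α−1) = 0.247^(0.01130) = 0.984323
δ_res = (2.3 + 1000) × 0.984323 − 1000 = 986.587 − 1000 = -13.41 per mil

-13.4 per mil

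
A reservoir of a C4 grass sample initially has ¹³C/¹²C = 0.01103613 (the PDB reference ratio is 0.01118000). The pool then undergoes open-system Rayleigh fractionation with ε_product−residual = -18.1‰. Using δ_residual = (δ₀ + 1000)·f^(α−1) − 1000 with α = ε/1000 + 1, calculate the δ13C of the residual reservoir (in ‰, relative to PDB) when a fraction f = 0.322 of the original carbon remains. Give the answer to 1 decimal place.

δ₀ = (0.01103613/0.01118000 − 1)×1000 = (0.987131 − 1)×1000 = -12.869‰
α − 1 = ε/1000 = -0.0181
f^(α−1) = 0.322^(-0.0181) = 1.020723
δ_res = (-12.869 + 1000) × 1.020723 − 1000 = 1007.588 − 1000 = 7.59‰

7.6‰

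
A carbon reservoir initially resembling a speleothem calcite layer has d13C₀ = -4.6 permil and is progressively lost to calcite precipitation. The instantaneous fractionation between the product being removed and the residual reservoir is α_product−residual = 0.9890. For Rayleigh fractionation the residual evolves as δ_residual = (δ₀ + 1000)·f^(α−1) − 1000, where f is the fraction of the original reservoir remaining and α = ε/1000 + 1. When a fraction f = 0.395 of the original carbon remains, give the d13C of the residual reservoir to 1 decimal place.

5.6 permil

Rayleigh residual: δ_res = (δ₀ + 1000)·f^(α−1) − 1000
α − 1 = -0.01100
f^(α−1) = 0.395^(-0.01100) = 1.010270
δ_res = (-4.6 + 1000) × 1.010270 − 1000 = 1005.623 − 1000 = 5.62 permil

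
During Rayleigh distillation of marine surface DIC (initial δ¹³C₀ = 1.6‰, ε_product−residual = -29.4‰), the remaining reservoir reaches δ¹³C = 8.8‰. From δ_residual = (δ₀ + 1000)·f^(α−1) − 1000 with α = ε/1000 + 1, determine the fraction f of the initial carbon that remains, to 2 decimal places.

0.78

α − 1 = ε/1000 = -0.0294
(δ_res + 1000)/(δ₀ + 1000) = (8.8 + 1000)/(1.6 + 1000) = 1008.8/1001.6 = 1.007188
f = 1.007188^(1/-0.0294) = exp(ln(1.007188)/-0.0294) = exp(0.00716/-0.0294)
f = exp(-0.2436) = 0.7838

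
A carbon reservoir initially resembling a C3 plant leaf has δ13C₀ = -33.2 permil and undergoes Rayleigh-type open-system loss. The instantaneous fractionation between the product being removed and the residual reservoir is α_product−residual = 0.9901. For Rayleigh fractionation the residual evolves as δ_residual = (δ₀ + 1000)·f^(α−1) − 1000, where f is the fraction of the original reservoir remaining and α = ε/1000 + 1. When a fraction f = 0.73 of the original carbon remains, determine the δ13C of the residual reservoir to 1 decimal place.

-30.2 permil

Rayleigh residual: δ_res = (δ₀ + 1000)·f^(α−1) − 1000
α − 1 = -0.00990
f^(α−1) = 0.73^(-0.00990) = 1.003120
δ_res = (-33.2 + 1000) × 1.003120 − 1000 = 969.817 − 1000 = -30.18 permil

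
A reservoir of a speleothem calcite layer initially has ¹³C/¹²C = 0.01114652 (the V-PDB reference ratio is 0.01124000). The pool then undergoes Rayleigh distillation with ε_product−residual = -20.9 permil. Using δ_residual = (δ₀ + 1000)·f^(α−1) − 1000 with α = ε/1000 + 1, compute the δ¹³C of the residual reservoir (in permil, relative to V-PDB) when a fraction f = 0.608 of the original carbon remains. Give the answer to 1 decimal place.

δ₀ = (0.01114652/0.01124000 − 1)×1000 = (0.991683 − 1)×1000 = -8.317 permil
α − 1 = ε/1000 = -0.0209
f^(α−1) = 0.608^(-0.0209) = 1.010454
δ_res = (-8.317 + 1000) × 1.010454 − 1000 = 1002.050 − 1000 = 2.05 permil

2.1 permil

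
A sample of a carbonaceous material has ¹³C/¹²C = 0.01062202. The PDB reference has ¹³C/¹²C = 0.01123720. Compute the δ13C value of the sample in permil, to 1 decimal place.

δ13C = (R_sample / R_standard − 1) × 1000
R_sample / R_standard = 0.01062202 / 0.01123720 = 0.945255
δ13C = (0.945255 − 1) × 1000 = -54.74 permil

-54.7 permil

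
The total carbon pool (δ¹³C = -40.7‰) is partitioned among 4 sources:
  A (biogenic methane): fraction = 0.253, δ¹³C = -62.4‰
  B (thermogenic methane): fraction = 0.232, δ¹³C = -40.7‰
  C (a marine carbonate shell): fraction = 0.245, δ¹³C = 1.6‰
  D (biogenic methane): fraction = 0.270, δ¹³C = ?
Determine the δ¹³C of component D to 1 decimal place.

Isotope mass balance: δ_bulk = Σ fᵢ·δᵢ.
-40.7 = 0.253×(-62.4) + 0.232×(-40.7) + 0.245×(1.6) + 0.270×δ_D
0.270·δ_D = -40.7 − (-24.838) = -15.862
δ_D = -15.862 / 0.270 = -58.75‰

-58.7‰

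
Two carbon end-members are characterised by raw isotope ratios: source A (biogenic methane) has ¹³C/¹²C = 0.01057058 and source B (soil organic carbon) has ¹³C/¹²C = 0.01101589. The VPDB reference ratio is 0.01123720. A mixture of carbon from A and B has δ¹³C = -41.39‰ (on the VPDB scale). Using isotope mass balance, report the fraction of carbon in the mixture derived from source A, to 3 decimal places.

δ_A = (0.01057058/0.01123720 − 1)×1000 = (0.940677 − 1)×1000 = -59.323‰
δ_B = (0.01101589/0.01123720 − 1)×1000 = (0.980306 − 1)×1000 = -19.694‰
f_A = (δ_mix − δ_B)/(δ_A − δ_B) = (-41.39 − (-19.694))/(-59.323 − (-19.694))
f_A = -21.696 / -39.628 = 0.5475

0.547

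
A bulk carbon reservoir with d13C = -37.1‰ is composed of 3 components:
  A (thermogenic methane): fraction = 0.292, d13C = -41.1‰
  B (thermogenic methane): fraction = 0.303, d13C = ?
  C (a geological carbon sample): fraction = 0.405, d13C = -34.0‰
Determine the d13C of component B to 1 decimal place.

Isotope mass balance: δ_bulk = Σ fᵢ·δᵢ.
-37.1 = 0.292×(-41.1) + 0.303×δ_B + 0.405×(-34.0)
0.303·δ_B = -37.1 − (-25.771) = -11.329
δ_B = -11.329 / 0.303 = -37.39‰

-37.4‰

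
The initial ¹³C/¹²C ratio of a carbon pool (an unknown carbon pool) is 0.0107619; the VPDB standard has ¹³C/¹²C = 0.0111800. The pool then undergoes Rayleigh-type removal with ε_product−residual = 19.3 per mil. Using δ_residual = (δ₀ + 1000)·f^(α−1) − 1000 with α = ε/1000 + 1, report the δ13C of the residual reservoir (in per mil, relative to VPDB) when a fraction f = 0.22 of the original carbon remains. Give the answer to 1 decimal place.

δ₀ = (0.0107619/0.0111800 − 1)×1000 = (0.962603 − 1)×1000 = -37.397 per mil
α − 1 = ε/1000 = 0.0193
f^(α−1) = 0.22^(0.0193) = 0.971200
δ_res = (-37.397 + 1000) × 0.971200 − 1000 = 934.880 − 1000 = -65.12 per mil

-65.1 per mil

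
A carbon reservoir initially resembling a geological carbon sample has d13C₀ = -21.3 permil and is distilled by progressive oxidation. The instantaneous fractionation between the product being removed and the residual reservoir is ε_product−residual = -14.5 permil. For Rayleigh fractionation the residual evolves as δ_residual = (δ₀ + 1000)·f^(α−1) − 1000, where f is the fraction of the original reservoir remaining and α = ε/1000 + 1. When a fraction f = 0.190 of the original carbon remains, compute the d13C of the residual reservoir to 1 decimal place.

Rayleigh residual: δ_res = (δ₀ + 1000)·f^(α−1) − 1000
α = ε/1000 + 1 = 0.98550, so α − 1 = -0.01450
f^(α−1) = 0.190^(-0.01450) = 1.024373
δ_res = (-21.3 + 1000) × 1.024373 − 1000 = 1002.554 − 1000 = 2.55 permil

2.6 permil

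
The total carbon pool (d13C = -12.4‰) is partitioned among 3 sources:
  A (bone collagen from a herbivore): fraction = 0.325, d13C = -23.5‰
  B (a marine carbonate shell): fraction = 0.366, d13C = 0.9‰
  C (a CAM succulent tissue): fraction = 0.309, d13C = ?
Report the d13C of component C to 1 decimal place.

-16.5‰

Isotope mass balance: δ_bulk = Σ fᵢ·δᵢ.
-12.4 = 0.325×(-23.5) + 0.366×(0.9) + 0.309×δ_C
0.309·δ_C = -12.4 − (-7.308) = -5.092
δ_C = -5.092 / 0.309 = -16.48‰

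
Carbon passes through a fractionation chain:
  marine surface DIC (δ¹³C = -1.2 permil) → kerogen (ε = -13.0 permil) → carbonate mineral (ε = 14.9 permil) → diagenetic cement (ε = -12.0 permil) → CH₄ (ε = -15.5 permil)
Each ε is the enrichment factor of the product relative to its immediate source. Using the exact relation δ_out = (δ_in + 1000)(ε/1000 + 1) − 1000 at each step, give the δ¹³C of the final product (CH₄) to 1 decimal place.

step 1: δ = (-1.20 + 1000)·(-13.0/1000 + 1) − 1000 = -14.18 permil
step 2: δ = (-14.18 + 1000)·(14.9/1000 + 1) − 1000 = 0.50 permil
step 3: δ = (0.50 + 1000)·(-12.0/1000 + 1) − 1000 = -11.50 permil
step 4: δ = (-11.50 + 1000)·(-15.5/1000 + 1) − 1000 = -26.82 permil

-26.8 permil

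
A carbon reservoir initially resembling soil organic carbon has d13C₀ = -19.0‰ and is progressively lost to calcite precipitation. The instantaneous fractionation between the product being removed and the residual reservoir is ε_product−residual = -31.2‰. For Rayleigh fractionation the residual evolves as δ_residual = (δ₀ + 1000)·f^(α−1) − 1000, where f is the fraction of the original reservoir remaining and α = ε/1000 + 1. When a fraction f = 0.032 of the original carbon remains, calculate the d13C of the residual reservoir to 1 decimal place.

Rayleigh residual: δ_res = (δ₀ + 1000)·f^(α−1) − 1000
α = ε/1000 + 1 = 0.96880, so α − 1 = -0.03120
f^(α−1) = 0.032^(-0.03120) = 1.113370
δ_res = (-19.0 + 1000) × 1.113370 − 1000 = 1092.215 − 1000 = 92.22‰

92.2‰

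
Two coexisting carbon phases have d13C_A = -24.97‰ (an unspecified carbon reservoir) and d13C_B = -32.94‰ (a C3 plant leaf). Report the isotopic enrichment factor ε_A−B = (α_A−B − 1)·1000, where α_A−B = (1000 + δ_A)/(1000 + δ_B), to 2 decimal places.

8.24‰

α_A−B = (1000 + -24.97) / (1000 + -32.94) = 975.03 / 967.06 = 1.008241
ε_A−B = (1.008241 − 1) × 1000 = 8.241‰
(The approximation ε ≈ δ_A − δ_B would give 7.97‰.)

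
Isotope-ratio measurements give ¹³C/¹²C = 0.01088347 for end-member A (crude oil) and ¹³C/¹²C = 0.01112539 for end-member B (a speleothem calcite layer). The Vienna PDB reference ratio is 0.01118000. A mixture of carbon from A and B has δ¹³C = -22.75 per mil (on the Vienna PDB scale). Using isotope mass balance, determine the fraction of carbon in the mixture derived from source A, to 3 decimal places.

0.826

δ_A = (0.01088347/0.01118000 − 1)×1000 = (0.973477 − 1)×1000 = -26.523 per mil
δ_B = (0.01112539/0.01118000 − 1)×1000 = (0.995115 − 1)×1000 = -4.885 per mil
f_A = (δ_mix − δ_B)/(δ_A − δ_B) = (-22.75 − (-4.885))/(-26.523 − (-4.885))
f_A = -17.865 / -21.639 = 0.8256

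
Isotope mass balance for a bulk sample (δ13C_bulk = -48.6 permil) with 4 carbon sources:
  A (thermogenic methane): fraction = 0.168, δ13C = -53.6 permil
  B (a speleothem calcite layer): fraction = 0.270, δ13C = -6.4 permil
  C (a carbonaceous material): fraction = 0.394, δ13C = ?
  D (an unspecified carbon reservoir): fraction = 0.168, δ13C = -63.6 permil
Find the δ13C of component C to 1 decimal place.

-69.0 permil

Isotope mass balance: δ_bulk = Σ fᵢ·δᵢ.
-48.6 = 0.168×(-53.6) + 0.270×(-6.4) + 0.394×δ_C + 0.168×(-63.6)
0.394·δ_C = -48.6 − (-21.418) = -27.182
δ_C = -27.182 / 0.394 = -68.99 permil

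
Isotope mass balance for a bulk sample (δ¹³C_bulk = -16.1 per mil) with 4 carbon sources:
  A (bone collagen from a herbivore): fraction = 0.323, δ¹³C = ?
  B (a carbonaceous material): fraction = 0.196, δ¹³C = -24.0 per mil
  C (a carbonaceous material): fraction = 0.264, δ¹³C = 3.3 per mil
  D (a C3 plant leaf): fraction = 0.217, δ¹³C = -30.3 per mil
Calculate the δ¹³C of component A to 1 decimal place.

Isotope mass balance: δ_bulk = Σ fᵢ·δᵢ.
-16.1 = 0.323×δ_A + 0.196×(-24.0) + 0.264×(3.3) + 0.217×(-30.3)
0.323·δ_A = -16.1 − (-10.408) = -5.692
δ_A = -5.692 / 0.323 = -17.62 per mil

-17.6 per mil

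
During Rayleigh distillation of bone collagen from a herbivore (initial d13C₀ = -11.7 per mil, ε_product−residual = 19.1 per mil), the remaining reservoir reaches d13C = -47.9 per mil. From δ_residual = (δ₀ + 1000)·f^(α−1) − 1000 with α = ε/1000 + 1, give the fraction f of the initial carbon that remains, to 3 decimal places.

α − 1 = ε/1000 = 0.0191
(δ_res + 1000)/(δ₀ + 1000) = (-47.9 + 1000)/(-11.7 + 1000) = 952.1/988.3 = 0.963371
f = 0.963371^(1/0.0191) = exp(ln(0.963371)/0.0191) = exp(-0.03732/0.0191)
f = exp(-1.9537) = 0.1417

0.142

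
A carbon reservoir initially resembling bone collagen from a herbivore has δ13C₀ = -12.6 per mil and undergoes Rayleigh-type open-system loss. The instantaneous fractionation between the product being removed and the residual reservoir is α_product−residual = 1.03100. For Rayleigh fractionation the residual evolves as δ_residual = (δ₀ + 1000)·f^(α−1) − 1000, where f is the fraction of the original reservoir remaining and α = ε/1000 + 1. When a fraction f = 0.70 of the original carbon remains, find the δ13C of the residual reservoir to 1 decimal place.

Rayleigh residual: δ_res = (δ₀ + 1000)·f^(α−1) − 1000
α − 1 = 0.03100
f^(α−1) = 0.70^(0.03100) = 0.989004
δ_res = (-12.6 + 1000) × 0.989004 − 1000 = 976.543 − 1000 = -23.46 per mil

-23.5 per mil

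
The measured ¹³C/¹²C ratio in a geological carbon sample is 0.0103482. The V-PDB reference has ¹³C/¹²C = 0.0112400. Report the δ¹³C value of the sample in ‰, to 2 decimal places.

δ¹³C = (R_sample / R_standard − 1) × 1000
R_sample / R_standard = 0.0103482 / 0.0112400 = 0.920658
δ¹³C = (0.920658 − 1) × 1000 = -79.342‰

-79.34‰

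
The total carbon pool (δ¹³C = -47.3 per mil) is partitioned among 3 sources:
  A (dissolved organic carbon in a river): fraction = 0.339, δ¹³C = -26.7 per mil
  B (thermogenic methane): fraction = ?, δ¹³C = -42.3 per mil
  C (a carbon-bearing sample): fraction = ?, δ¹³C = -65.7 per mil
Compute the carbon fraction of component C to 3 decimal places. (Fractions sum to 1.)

Let f_C and f_B be the unknown fractions; fractions sum to 1 so f_C + f_B = 0.661.
Mass balance: Σ fᵢ·δᵢ = δ_bulk ⇒ f_C·(-65.7) + f_B·(-42.3) = -47.3 − (-9.051) = -38.249
Substitute f_B = 0.661 − f_C:
f_C·(-65.7 − -42.3) = -38.249 − 0.661×(-42.3) = -10.288
f_C = -10.288 / -23.4 = 0.4397

0.440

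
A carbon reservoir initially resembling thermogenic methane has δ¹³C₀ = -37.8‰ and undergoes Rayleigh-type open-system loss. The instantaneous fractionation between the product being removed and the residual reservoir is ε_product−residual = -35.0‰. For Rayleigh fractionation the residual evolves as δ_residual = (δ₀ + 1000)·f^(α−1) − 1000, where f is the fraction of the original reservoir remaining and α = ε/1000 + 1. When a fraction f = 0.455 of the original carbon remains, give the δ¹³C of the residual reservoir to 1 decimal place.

-10.9‰

Rayleigh residual: δ_res = (δ₀ + 1000)·f^(α−1) − 1000
α = ε/1000 + 1 = 0.96500, so α − 1 = -0.03500
f^(α−1) = 0.455^(-0.03500) = 1.027944
δ_res = (-37.8 + 1000) × 1.027944 − 1000 = 989.088 − 1000 = -10.91‰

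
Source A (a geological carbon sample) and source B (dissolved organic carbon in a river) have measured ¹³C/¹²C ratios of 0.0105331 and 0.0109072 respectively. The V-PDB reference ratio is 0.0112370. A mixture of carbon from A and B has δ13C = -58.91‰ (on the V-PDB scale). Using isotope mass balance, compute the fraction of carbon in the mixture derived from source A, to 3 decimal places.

0.888

δ_A = (0.0105331/0.0112370 − 1)×1000 = (0.937359 − 1)×1000 = -62.641‰
δ_B = (0.0109072/0.0112370 − 1)×1000 = (0.970651 − 1)×1000 = -29.349‰
f_A = (δ_mix − δ_B)/(δ_A − δ_B) = (-58.91 − (-29.349))/(-62.641 − (-29.349))
f_A = -29.561 / -33.292 = 0.8879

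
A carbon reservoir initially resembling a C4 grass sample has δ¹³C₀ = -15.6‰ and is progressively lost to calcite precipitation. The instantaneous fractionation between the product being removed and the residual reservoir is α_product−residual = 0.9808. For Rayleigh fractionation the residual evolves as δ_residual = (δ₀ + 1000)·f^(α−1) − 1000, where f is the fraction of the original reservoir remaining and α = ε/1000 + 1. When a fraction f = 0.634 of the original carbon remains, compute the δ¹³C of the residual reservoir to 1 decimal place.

-6.9‰

Rayleigh residual: δ_res = (δ₀ + 1000)·f^(α−1) − 1000
α − 1 = -0.01920
f^(α−1) = 0.634^(-0.01920) = 1.008788
δ_res = (-15.6 + 1000) × 1.008788 − 1000 = 993.051 − 1000 = -6.95‰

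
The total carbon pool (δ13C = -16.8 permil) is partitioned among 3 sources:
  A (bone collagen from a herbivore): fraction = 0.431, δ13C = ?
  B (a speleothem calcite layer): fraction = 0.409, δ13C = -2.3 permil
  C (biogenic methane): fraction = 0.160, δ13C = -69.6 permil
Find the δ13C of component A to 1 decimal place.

Isotope mass balance: δ_bulk = Σ fᵢ·δᵢ.
-16.8 = 0.431×δ_A + 0.409×(-2.3) + 0.160×(-69.6)
0.431·δ_A = -16.8 − (-12.077) = -4.723
δ_A = -4.723 / 0.431 = -10.96 permil

-11.0 permil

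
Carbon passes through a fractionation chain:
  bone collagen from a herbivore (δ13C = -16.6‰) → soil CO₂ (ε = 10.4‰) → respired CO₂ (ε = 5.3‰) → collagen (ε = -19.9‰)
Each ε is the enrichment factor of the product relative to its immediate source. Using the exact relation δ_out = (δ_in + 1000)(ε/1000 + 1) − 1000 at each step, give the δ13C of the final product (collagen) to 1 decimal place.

-21.0‰

step 1: δ = (-16.60 + 1000)·(10.4/1000 + 1) − 1000 = -6.37‰
step 2: δ = (-6.37 + 1000)·(5.3/1000 + 1) − 1000 = -1.11‰
step 3: δ = (-1.11 + 1000)·(-19.9/1000 + 1) − 1000 = -20.98‰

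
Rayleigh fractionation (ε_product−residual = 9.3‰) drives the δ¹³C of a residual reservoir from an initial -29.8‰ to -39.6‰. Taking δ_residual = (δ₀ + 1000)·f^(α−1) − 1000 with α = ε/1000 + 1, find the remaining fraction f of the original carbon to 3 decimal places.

0.336

α − 1 = ε/1000 = 0.0093
(δ_res + 1000)/(δ₀ + 1000) = (-39.6 + 1000)/(-29.8 + 1000) = 960.4/970.2 = 0.989899
f = 0.989899^(1/0.0093) = exp(ln(0.989899)/0.0093) = exp(-0.01015/0.0093)
f = exp(-1.0917) = 0.3357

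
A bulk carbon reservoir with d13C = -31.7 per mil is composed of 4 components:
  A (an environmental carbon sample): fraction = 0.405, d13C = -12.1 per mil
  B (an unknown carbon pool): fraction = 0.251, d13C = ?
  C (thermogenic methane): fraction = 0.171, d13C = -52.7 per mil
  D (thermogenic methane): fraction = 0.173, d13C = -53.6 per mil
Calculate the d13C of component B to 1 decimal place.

Isotope mass balance: δ_bulk = Σ fᵢ·δᵢ.
-31.7 = 0.405×(-12.1) + 0.251×δ_B + 0.171×(-52.7) + 0.173×(-53.6)
0.251·δ_B = -31.7 − (-23.185) = -8.515
δ_B = -8.515 / 0.251 = -33.92 per mil

-33.9 per mil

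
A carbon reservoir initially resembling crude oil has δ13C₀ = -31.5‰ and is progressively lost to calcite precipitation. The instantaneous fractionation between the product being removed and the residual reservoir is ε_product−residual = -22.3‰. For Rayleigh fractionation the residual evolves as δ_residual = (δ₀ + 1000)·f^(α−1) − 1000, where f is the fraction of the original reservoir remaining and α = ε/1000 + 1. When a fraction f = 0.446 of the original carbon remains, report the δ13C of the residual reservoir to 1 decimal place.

-13.9‰

Rayleigh residual: δ_res = (δ₀ + 1000)·f^(α−1) − 1000
α = ε/1000 + 1 = 0.97770, so α − 1 = -0.02230
f^(α−1) = 0.446^(-0.02230) = 1.018169
δ_res = (-31.5 + 1000) × 1.018169 − 1000 = 986.097 − 1000 = -13.90‰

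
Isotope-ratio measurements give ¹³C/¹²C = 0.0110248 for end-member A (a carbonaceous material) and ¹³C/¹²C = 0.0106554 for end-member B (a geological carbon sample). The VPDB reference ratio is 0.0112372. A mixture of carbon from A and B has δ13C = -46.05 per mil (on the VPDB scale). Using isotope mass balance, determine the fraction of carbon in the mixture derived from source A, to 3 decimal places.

δ_A = (0.0110248/0.0112372 − 1)×1000 = (0.981098 − 1)×1000 = -18.902 per mil
δ_B = (0.0106554/0.0112372 − 1)×1000 = (0.948226 − 1)×1000 = -51.774 per mil
f_A = (δ_mix − δ_B)/(δ_A − δ_B) = (-46.05 − (-51.774))/(-18.902 − (-51.774))
f_A = 5.724 / 32.873 = 0.1741

0.174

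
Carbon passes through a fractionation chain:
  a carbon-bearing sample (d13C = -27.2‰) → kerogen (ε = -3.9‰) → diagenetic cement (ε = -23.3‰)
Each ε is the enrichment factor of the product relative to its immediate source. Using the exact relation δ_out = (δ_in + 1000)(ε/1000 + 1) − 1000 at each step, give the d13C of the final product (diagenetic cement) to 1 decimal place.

-53.6‰

step 1: δ = (-27.20 + 1000)·(-3.9/1000 + 1) − 1000 = -30.99‰
step 2: δ = (-30.99 + 1000)·(-23.3/1000 + 1) − 1000 = -53.57‰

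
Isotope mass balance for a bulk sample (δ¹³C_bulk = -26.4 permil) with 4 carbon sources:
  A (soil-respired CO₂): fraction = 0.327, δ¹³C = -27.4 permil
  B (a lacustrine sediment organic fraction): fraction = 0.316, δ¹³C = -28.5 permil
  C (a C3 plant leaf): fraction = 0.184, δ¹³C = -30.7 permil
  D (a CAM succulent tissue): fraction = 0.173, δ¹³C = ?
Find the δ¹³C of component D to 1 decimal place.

-16.1 permil

Isotope mass balance: δ_bulk = Σ fᵢ·δᵢ.
-26.4 = 0.327×(-27.4) + 0.316×(-28.5) + 0.184×(-30.7) + 0.173×δ_D
0.173·δ_D = -26.4 − (-23.615) = -2.785
δ_D = -2.785 / 0.173 = -16.10 permil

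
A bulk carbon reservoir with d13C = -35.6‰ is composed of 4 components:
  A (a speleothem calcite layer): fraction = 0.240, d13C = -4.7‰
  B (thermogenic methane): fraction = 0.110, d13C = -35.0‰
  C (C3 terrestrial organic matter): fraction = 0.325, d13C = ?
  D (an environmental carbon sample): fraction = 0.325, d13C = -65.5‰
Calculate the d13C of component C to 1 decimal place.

Isotope mass balance: δ_bulk = Σ fᵢ·δᵢ.
-35.6 = 0.240×(-4.7) + 0.110×(-35.0) + 0.325×δ_C + 0.325×(-65.5)
0.325·δ_C = -35.6 − (-26.266) = -9.334
δ_C = -9.334 / 0.325 = -28.72‰

-28.7‰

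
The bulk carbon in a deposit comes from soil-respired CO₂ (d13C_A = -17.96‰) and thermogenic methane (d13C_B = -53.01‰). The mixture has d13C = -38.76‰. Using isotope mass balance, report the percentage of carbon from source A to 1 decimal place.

40.7%

δ_mix = f_A·δ_A + (1 − f_A)·δ_B  ⇒  f_A = (δ_mix − δ_B)/(δ_A − δ_B)
f_A = (-38.76 − (-53.01)) / (-17.96 − (-53.01))
f_A = 14.25 / 35.05 = 0.4066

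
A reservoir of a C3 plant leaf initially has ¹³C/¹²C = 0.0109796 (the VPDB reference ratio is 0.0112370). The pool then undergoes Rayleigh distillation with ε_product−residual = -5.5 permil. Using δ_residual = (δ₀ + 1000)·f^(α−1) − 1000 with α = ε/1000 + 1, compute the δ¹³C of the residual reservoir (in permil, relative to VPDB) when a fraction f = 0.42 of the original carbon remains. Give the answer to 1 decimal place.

δ₀ = (0.0109796/0.0112370 − 1)×1000 = (0.977094 − 1)×1000 = -22.906 permil
α − 1 = ε/1000 = -0.0055
f^(α−1) = 0.42^(-0.0055) = 1.004783
δ_res = (-22.906 + 1000) × 1.004783 − 1000 = 981.767 − 1000 = -18.23 permil

-18.2 permil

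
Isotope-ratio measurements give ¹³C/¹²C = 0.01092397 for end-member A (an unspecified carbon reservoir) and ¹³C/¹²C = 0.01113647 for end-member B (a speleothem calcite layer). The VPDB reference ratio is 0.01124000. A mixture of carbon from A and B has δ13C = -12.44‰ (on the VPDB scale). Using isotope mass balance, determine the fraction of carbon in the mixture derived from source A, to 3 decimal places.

δ_A = (0.01092397/0.01124000 − 1)×1000 = (0.971883 − 1)×1000 = -28.117‰
δ_B = (0.01113647/0.01124000 − 1)×1000 = (0.990789 − 1)×1000 = -9.211‰
f_A = (δ_mix − δ_B)/(δ_A − δ_B) = (-12.44 − (-9.211))/(-28.117 − (-9.211))
f_A = -3.229 / -18.906 = 0.1708

0.171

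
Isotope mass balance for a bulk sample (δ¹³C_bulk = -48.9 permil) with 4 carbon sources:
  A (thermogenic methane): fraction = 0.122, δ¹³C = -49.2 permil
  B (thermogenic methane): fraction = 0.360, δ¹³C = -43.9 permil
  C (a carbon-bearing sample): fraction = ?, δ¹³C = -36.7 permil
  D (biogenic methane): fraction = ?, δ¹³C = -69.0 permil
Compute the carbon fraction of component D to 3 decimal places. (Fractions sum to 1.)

Let f_D and f_C be the unknown fractions; fractions sum to 1 so f_D + f_C = 0.518.
Mass balance: Σ fᵢ·δᵢ = δ_bulk ⇒ f_D·(-69.0) + f_C·(-36.7) = -48.9 − (-21.806) = -27.094
Substitute f_C = 0.518 − f_D:
f_D·(-69.0 − -36.7) = -27.094 − 0.518×(-36.7) = -8.083
f_D = -8.083 / -32.3 = 0.2502

0.250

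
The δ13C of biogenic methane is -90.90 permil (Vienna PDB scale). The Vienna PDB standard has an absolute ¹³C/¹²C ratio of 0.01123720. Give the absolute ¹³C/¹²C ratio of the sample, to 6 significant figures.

0.0102157

R_sample = R_standard × (δ13C/1000 + 1)
R_sample = 0.01123720 × (-90.90/1000 + 1) = 0.01123720 × 0.909100
R_sample = 0.0102157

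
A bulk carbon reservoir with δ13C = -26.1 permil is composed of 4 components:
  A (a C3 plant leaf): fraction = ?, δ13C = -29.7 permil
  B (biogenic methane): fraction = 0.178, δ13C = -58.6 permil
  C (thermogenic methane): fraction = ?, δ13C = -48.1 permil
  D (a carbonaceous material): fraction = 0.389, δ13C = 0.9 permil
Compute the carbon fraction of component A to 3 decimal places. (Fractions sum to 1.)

0.261

Let f_A and f_C be the unknown fractions; fractions sum to 1 so f_A + f_C = 0.433.
Mass balance: Σ fᵢ·δᵢ = δ_bulk ⇒ f_A·(-29.7) + f_C·(-48.1) = -26.1 − (-10.081) = -16.019
Substitute f_C = 0.433 − f_A:
f_A·(-29.7 − -48.1) = -16.019 − 0.433×(-48.1) = 4.808
f_A = 4.808 / 18.4 = 0.2613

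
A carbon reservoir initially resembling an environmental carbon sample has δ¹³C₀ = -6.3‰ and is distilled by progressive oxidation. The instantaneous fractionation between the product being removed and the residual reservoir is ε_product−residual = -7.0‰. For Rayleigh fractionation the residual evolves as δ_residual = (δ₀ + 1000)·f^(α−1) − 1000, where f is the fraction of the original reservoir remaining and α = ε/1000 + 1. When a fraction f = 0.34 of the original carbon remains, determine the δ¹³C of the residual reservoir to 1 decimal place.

1.2‰

Rayleigh residual: δ_res = (δ₀ + 1000)·f^(α−1) − 1000
α = ε/1000 + 1 = 0.99300, so α − 1 = -0.00700
f^(α−1) = 0.34^(-0.00700) = 1.007580
δ_res = (-6.3 + 1000) × 1.007580 − 1000 = 1001.232 − 1000 = 1.23‰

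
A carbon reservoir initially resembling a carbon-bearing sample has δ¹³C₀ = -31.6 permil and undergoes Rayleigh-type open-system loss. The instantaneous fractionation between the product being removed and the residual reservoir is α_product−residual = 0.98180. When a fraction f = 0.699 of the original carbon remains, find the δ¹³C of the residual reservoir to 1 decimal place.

-25.3 permil

Rayleigh residual: δ_res = (δ₀ + 1000)·f^(α−1) − 1000
α − 1 = -0.01820
f^(α−1) = 0.699^(-0.01820) = 1.006539
δ_res = (-31.6 + 1000) × 1.006539 − 1000 = 974.732 − 1000 = -25.27 permil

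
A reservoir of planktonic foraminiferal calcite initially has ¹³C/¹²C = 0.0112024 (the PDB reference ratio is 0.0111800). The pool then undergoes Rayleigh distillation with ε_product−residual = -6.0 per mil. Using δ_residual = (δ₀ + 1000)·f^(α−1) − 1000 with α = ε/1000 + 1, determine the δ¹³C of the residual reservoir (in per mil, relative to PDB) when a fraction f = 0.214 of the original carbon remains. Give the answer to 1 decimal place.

11.3 per mil

δ₀ = (0.0112024/0.0111800 − 1)×1000 = (1.002004 − 1)×1000 = 2.004 per mil
α − 1 = ε/1000 = -0.0060
f^(α−1) = 0.214^(-0.0060) = 1.009294
δ_res = (2.004 + 1000) × 1.009294 − 1000 = 1011.316 − 1000 = 11.32 per mil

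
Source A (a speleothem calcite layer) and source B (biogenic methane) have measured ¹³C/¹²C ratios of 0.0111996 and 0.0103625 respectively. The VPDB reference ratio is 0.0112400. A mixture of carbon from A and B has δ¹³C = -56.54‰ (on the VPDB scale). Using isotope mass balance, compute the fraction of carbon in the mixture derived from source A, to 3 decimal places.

0.289

δ_A = (0.0111996/0.0112400 − 1)×1000 = (0.996406 − 1)×1000 = -3.594‰
δ_B = (0.0103625/0.0112400 − 1)×1000 = (0.921931 − 1)×1000 = -78.069‰
f_A = (δ_mix − δ_B)/(δ_A − δ_B) = (-56.54 − (-78.069))/(-3.594 − (-78.069))
f_A = 21.529 / 74.475 = 0.2891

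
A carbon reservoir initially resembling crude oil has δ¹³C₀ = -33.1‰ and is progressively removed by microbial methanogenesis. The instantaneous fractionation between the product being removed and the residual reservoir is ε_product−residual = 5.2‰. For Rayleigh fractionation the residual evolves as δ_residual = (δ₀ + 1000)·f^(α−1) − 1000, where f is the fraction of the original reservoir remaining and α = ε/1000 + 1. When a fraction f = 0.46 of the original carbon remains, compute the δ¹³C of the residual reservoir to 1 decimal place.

Rayleigh residual: δ_res = (δ₀ + 1000)·f^(α−1) − 1000
α = ε/1000 + 1 = 1.00520, so α − 1 = 0.00520
f^(α−1) = 0.46^(0.00520) = 0.995970
δ_res = (-33.1 + 1000) × 0.995970 − 1000 = 963.004 − 1000 = -37.00‰

-37.0‰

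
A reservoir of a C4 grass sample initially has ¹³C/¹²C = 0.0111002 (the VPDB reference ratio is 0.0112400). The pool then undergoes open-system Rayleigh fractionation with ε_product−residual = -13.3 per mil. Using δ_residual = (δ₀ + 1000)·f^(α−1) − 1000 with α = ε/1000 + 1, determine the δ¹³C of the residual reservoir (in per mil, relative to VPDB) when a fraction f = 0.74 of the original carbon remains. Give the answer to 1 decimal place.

δ₀ = (0.0111002/0.0112400 − 1)×1000 = (0.987562 − 1)×1000 = -12.438 per mil
α − 1 = ε/1000 = -0.0133
f^(α−1) = 0.74^(-0.0133) = 1.004013
δ_res = (-12.438 + 1000) × 1.004013 − 1000 = 991.525 − 1000 = -8.47 per mil

-8.5 per mil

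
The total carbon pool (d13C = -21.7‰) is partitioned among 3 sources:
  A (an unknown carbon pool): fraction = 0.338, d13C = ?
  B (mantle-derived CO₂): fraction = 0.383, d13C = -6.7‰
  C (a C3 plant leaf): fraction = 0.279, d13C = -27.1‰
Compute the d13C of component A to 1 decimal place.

-34.2‰

Isotope mass balance: δ_bulk = Σ fᵢ·δᵢ.
-21.7 = 0.338×δ_A + 0.383×(-6.7) + 0.279×(-27.1)
0.338·δ_A = -21.7 − (-10.127) = -11.573
δ_A = -11.573 / 0.338 = -34.24‰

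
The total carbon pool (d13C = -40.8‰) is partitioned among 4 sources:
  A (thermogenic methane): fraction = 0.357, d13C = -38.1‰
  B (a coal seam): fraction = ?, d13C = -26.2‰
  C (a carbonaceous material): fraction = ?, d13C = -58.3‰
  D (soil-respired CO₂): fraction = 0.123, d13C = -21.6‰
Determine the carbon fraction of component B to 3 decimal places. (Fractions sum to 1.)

Let f_B and f_C be the unknown fractions; fractions sum to 1 so f_B + f_C = 0.520.
Mass balance: Σ fᵢ·δᵢ = δ_bulk ⇒ f_B·(-26.2) + f_C·(-58.3) = -40.8 − (-16.258) = -24.541
Substitute f_C = 0.520 − f_B:
f_B·(-26.2 − -58.3) = -24.541 − 0.520×(-58.3) = 5.774
f_B = 5.774 / 32.1 = 0.1799

0.180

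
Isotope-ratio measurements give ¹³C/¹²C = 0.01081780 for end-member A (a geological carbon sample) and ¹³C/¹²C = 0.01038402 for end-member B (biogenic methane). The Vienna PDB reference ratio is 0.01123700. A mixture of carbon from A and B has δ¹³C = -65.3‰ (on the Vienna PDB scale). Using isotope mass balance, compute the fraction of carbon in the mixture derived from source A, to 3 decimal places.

δ_A = (0.01081780/0.01123700 − 1)×1000 = (0.962695 − 1)×1000 = -37.305‰
δ_B = (0.01038402/0.01123700 − 1)×1000 = (0.924092 − 1)×1000 = -75.908‰
f_A = (δ_mix − δ_B)/(δ_A − δ_B) = (-65.3 − (-75.908))/(-37.305 − (-75.908))
f_A = 10.608 / 38.603 = 0.2748

0.275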